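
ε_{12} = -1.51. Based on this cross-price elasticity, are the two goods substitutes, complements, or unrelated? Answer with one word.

complements

ε = -1.51 < 0, so a higher price of good 2 lowers demand for good 1: complements.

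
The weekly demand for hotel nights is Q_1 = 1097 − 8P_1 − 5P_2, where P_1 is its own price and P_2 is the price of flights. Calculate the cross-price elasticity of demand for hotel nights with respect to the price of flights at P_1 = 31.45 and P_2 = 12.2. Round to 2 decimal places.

At P_1 = 31.45 and P_2 = 12.2: Q_1 = 784.4.
∂Q_1/∂P_2 = -5.
ε = (∂Q_1/∂P_2)(P_2/Q_1) = -5 × (12.2/784.4) ≈ -0.08.

-0.08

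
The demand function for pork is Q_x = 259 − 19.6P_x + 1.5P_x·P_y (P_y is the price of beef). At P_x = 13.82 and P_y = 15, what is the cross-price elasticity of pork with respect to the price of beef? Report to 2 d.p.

At P_x = 13.82 and P_y = 15: Q_x = 299.078.
∂Q_x/∂P_y = 1.5P_x = 1.5(13.82) = 20.7300.
ε = (∂Q_x/∂P_y)(P_y/Q_x) = 20.7300 × (15/299.078) ≈ 1.04.

1.04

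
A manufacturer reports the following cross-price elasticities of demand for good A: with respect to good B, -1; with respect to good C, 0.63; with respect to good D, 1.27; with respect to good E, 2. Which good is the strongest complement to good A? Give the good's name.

Complements have ε < 0. The most negative value is -1 (good B).

good B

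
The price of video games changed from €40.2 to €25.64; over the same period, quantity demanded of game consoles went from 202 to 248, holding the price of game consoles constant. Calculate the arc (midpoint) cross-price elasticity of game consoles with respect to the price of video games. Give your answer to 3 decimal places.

ΔQ_A = 248 − 202 = 46; ΔP_B = 25.64 − 40.2 = -14.56.
Midpoints: Q̄_A = 225.0, P̄_B = 32.92.
ε = (ΔQ_A/Q̄_A)/(ΔP_B/P̄_B) = (46/225.0)/(-14.56/32.92) ≈ -0.462.

-0.462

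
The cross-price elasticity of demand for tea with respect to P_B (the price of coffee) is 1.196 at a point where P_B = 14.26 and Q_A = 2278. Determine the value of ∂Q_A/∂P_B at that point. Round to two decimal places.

191.06

ε = (∂Q_A/∂P_B)·(P_B/Q_A) ⇒ ∂Q_A/∂P_B = ε·Q_A/P_B = 1.196 × 2278/14.26 ≈ 191.06.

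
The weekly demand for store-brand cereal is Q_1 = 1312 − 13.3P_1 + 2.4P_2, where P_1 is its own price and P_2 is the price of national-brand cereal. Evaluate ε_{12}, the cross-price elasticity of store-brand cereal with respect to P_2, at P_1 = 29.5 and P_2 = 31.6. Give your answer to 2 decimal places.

At P_1 = 29.5 and P_2 = 31.6: Q_1 = 995.49.
∂Q_1/∂P_2 = 2.4.
ε = (∂Q_1/∂P_2)(P_2/Q_1) = 2.4 × (31.6/995.49) ≈ 0.08.
Since ε > 0, store-brand cereal and national-brand cereal are substitutes.

0.08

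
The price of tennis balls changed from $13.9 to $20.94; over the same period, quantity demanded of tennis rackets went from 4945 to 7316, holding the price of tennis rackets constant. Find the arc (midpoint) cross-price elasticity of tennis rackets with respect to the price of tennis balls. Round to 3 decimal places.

ΔQ_A = 7316 − 4945 = 2371; ΔP_B = 20.94 − 13.9 = 7.04.
Midpoints: Q̄_A = 6130.5, P̄_B = 17.42.
ε = (ΔQ_A/Q̄_A)/(ΔP_B/P̄_B) = (2371/6130.5)/(7.04/17.42) ≈ 0.957.
ε > 0: tennis rackets and tennis balls are substitutes.

0.957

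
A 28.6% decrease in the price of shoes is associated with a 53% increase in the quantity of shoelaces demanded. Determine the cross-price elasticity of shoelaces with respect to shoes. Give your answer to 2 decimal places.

ε = (%ΔQ of shoelaces) / (%ΔP of shoes) = (53%) / (-28.6%) ≈ -1.85.
Negative cross-price elasticity: complements.

-1.85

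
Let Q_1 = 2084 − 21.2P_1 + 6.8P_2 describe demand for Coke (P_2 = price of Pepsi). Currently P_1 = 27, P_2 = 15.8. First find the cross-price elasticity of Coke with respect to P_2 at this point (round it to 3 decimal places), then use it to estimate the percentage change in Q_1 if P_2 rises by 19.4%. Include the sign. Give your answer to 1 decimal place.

At P_1 = 27, P_2 = 15.8: Q_1 = 1619.04.
∂Q_1/∂P_2 = 6.8.
ε = (∂Q_1/∂P_2)(P_2/Q_1) = 6.8000 × 15.8/1619.04 ≈ 0.066.
%ΔQ_1 ≈ ε × %ΔP_2 = 0.066 × (19.4%) = 1.3%.

1.3%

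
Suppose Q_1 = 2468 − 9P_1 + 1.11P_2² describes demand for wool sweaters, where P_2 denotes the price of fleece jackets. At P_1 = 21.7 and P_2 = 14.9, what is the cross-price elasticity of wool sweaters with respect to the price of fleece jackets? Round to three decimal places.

At P_1 = 21.7 and P_2 = 14.9: Q_1 = 2519.131.
∂Q_1/∂P_2 = 2.22P_2 = 2.22(14.9) = 33.0780.
ε = (∂Q_1/∂P_2)(P_2/Q_1) = 33.0780 × (14.9/2519.131) ≈ 0.196.
ε > 0: substitutes.

0.196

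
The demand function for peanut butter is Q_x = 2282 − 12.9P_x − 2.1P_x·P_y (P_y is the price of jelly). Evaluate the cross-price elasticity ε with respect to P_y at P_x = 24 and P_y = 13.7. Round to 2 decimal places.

At P_x = 24 and P_y = 13.7: Q_x = 1281.92.
∂Q_x/∂P_y = -2.1P_x = -2.1(24) = -50.4000.
ε = (∂Q_x/∂P_y)(P_y/Q_x) = -50.4000 × (13.7/1281.92) ≈ -0.54.

-0.54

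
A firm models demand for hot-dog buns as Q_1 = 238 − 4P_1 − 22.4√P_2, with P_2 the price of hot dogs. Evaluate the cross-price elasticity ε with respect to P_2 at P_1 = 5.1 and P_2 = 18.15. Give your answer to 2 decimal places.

At P_1 = 5.1 and P_2 = 18.15: Q_1 = 122.170.
∂Q_1/∂P_2 = -22.4/(2√P_2) = -22.4/(2√18.15) = -2.6289.
ε = (∂Q_1/∂P_2)(P_2/Q_1) = -2.6289 × (18.15/122.170) ≈ -0.39.
ε < 0: complements.

-0.39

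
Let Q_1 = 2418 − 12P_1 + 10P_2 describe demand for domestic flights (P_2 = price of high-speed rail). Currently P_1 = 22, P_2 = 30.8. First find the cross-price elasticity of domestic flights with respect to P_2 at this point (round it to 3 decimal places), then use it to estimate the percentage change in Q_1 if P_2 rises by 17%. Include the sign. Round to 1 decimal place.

2.1%

At P_1 = 22, P_2 = 30.8: Q_1 = 2462.
∂Q_1/∂P_2 = 10.
ε = (∂Q_1/∂P_2)(P_2/Q_1) = 10.0000 × 30.8/2462 ≈ 0.125.
%ΔQ_1 ≈ ε × %ΔP_2 = 0.125 × (17%) = 2.1%.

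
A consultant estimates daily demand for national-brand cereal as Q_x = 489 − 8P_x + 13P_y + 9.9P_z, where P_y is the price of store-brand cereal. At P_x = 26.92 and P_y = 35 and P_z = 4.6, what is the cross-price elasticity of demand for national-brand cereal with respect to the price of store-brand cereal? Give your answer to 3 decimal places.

0.588

At P_x = 26.92 and P_y = 35 and P_z = 4.6: Q_x = 774.18.
∂Q_x/∂P_y = 13.
ε = (∂Q_x/∂P_y)(P_y/Q_x) = 13 × (35/774.18) ≈ 0.588.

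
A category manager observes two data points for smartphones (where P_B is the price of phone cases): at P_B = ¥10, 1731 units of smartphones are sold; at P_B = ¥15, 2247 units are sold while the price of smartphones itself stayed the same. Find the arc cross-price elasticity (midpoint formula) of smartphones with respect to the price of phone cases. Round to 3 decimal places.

ΔQ_A = 2247 − 1731 = 516; ΔP_B = 15 − 10 = 5.
Midpoints: Q̄_A = 1989.0, P̄_B = 12.50.
ε = (ΔQ_A/Q̄_A)/(ΔP_B/P̄_B) = (516/1989.0)/(5/12.50) ≈ 0.649.

0.649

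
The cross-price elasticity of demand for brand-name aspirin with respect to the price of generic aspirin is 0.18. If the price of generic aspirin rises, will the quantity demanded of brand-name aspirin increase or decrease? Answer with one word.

ε > 0 and the price of generic aspirin rises, so the quantity of brand-name aspirin moves in the same direction: it increases.

increase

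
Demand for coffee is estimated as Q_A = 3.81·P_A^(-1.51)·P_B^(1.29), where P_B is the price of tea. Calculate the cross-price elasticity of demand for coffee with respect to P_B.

In a log-linear (constant-elasticity) demand function, the coefficient on the exponent of P_B is the cross-price elasticity.
ε = 1.29. Positive, so coffee and tea are substitutes.

1.29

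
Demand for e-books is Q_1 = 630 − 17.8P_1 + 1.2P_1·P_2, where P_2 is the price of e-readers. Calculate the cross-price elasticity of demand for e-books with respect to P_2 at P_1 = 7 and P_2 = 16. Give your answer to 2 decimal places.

At P_1 = 7 and P_2 = 16: Q_1 = 639.8.
∂Q_1/∂P_2 = 1.2P_1 = 1.2(7) = 8.4000.
ε = (∂Q_1/∂P_2)(P_2/Q_1) = 8.4000 × (16/639.8) ≈ 0.21.
ε > 0: substitutes.

0.21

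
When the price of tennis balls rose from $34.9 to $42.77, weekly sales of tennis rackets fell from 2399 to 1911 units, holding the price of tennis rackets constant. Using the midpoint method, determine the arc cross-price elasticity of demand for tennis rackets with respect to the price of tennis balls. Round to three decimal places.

ΔQ_A = 1911 − 2399 = -488; ΔP_B = 42.77 − 34.9 = 7.87.
Midpoints: Q̄_A = 2155.0, P̄_B = 38.84.
ε = (ΔQ_A/Q̄_A)/(ΔP_B/P̄_B) = (-488/2155.0)/(7.87/38.84) ≈ -1.117.
ε < 0: tennis rackets and tennis balls are complements.

-1.117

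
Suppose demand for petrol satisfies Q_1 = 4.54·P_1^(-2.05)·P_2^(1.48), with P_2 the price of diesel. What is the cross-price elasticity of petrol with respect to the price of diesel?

1.48

In a log-linear (constant-elasticity) demand function, the coefficient on the exponent of P_2 is the cross-price elasticity.
ε = 1.48. Positive, so petrol and diesel are substitutes.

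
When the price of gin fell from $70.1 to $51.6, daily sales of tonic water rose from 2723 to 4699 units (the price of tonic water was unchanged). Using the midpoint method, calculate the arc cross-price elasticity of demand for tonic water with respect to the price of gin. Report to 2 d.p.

ΔQ_A = 4699 − 2723 = 1976; ΔP_B = 51.6 − 70.1 = -18.5.
Midpoints: Q̄_A = 3711.0, P̄_B = 60.85.
ε = (ΔQ_A/Q̄_A)/(ΔP_B/P̄_B) = (1976/3711.0)/(-18.5/60.85) ≈ -1.75.

-1.75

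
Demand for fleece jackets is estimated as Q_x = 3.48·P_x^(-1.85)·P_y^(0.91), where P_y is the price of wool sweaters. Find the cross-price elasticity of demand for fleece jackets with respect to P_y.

0.91

In a log-linear (constant-elasticity) demand function, the coefficient on the exponent of P_y is the cross-price elasticity.
ε = 0.91. Positive, so fleece jackets and wool sweaters are substitutes.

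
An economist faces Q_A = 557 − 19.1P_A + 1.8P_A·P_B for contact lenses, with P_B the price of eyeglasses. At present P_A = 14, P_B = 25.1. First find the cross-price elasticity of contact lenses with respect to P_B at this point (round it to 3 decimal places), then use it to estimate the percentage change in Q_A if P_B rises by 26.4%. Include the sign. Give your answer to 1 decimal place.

18.1%

At P_A = 14, P_B = 25.1: Q_A = 922.12.
∂Q_A/∂P_B = 1.8P_A = 25.2000.
ε = (∂Q_A/∂P_B)(P_B/Q_A) = 25.2000 × 25.1/922.12 ≈ 0.686.
%ΔQ_A ≈ ε × %ΔP_B = 0.686 × (26.4%) = 18.1%.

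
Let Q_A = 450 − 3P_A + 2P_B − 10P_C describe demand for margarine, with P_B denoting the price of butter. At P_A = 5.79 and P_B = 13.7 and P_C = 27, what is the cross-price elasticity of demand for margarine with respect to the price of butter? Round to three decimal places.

At P_A = 5.79 and P_B = 13.7 and P_C = 27: Q_A = 190.03.
∂Q_A/∂P_B = 2.
ε = (∂Q_A/∂P_B)(P_B/Q_A) = 2 × (13.7/190.03) ≈ 0.144.
Since ε > 0, margarine and butter are substitutes.

0.144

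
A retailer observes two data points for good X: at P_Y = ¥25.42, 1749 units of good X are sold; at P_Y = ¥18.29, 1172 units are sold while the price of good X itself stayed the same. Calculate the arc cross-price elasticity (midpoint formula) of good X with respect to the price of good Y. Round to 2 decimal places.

ΔQ_X = 1172 − 1749 = -577; ΔP_Y = 18.29 − 25.42 = -7.13.
Midpoints: Q̄_X = 1460.5, P̄_Y = 21.86.
ε = (ΔQ_X/Q̄_X)/(ΔP_Y/P̄_Y) = (-577/1460.5)/(-7.13/21.86) ≈ 1.21.

1.21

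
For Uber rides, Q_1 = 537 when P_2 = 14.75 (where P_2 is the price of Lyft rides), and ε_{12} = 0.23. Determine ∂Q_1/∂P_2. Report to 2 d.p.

8.37

ε = (∂Q_1/∂P_2)·(P_2/Q_1) ⇒ ∂Q_1/∂P_2 = ε·Q_1/P_2 = 0.23 × 537/14.75 ≈ 8.37.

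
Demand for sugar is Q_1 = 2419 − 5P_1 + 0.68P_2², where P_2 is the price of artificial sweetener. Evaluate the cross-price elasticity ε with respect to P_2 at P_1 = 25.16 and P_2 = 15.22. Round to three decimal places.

0.129

At P_1 = 25.16 and P_2 = 15.22: Q_1 = 2450.721.
∂Q_1/∂P_2 = 1.36P_2 = 1.36(15.22) = 20.6992.
ε = (∂Q_1/∂P_2)(P_2/Q_1) = 20.6992 × (15.22/2450.721) ≈ 0.129.
ε > 0: substitutes.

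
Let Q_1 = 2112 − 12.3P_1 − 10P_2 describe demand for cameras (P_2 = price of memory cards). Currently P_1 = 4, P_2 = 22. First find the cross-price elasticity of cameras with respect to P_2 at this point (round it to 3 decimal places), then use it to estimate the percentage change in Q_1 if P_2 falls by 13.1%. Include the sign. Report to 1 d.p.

At P_1 = 4, P_2 = 22: Q_1 = 1842.8.
∂Q_1/∂P_2 = -10.
ε = (∂Q_1/∂P_2)(P_2/Q_1) = -10.0000 × 22/1842.8 ≈ -0.119.
%ΔQ_1 ≈ ε × %ΔP_2 = -0.119 × (-13.1%) = 1.6%.

1.6%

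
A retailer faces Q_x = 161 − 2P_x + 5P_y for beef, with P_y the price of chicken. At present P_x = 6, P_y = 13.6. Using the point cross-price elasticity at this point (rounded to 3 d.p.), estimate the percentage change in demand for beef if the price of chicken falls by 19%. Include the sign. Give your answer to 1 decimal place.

At P_x = 6, P_y = 13.6: Q_x = 217.
∂Q_x/∂P_y = 5.
ε = (∂Q_x/∂P_y)(P_y/Q_x) = 5.0000 × 13.6/217 ≈ 0.313.
%ΔQ_x ≈ ε × %ΔP_y = 0.313 × (-19%) = -5.9%.

-5.9%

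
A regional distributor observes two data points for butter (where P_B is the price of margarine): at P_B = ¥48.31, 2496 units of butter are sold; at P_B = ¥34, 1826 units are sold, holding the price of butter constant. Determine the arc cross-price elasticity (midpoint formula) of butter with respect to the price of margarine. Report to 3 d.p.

ΔQ_A = 1826 − 2496 = -670; ΔP_B = 34 − 48.31 = -14.31.
Midpoints: Q̄_A = 2161.0, P̄_B = 41.16.
ε = (ΔQ_A/Q̄_A)/(ΔP_B/P̄_B) = (-670/2161.0)/(-14.31/41.16) ≈ 0.892.
ε > 0: butter and margarine are substitutes.

0.892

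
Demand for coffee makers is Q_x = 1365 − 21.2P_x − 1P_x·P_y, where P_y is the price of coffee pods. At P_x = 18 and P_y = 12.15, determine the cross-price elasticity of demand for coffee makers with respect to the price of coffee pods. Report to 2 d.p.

At P_x = 18 and P_y = 12.15: Q_x = 764.7.
∂Q_x/∂P_y = -1P_x = -1(18) = -18.0000.
ε = (∂Q_x/∂P_y)(P_y/Q_x) = -18.0000 × (12.15/764.7) ≈ -0.29.

-0.29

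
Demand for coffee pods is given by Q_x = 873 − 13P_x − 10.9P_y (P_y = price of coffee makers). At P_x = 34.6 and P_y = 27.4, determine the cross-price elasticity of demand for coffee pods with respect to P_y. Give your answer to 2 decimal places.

At P_x = 34.6 and P_y = 27.4: Q_x = 124.54.
∂Q_x/∂P_y = -10.9.
ε = (∂Q_x/∂P_y)(P_y/Q_x) = -10.9 × (27.4/124.54) ≈ -2.40.
Since ε < 0, coffee pods and coffee makers are complements.

-2.40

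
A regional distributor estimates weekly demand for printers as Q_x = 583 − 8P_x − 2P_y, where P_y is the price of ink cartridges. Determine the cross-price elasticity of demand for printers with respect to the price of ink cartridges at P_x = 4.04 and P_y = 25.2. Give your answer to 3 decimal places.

At P_x = 4.04 and P_y = 25.2: Q_x = 500.28.
∂Q_x/∂P_y = -2.
ε = (∂Q_x/∂P_y)(P_y/Q_x) = -2 × (25.2/500.28) ≈ -0.101.
Since ε < 0, printers and ink cartridges are complements.

-0.101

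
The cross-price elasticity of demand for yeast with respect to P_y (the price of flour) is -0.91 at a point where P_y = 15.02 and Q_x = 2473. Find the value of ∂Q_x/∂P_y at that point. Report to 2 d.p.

-149.83

ε = (∂Q_x/∂P_y)·(P_y/Q_x) ⇒ ∂Q_x/∂P_y = ε·Q_x/P_y = -0.91 × 2473/15.02 ≈ -149.83.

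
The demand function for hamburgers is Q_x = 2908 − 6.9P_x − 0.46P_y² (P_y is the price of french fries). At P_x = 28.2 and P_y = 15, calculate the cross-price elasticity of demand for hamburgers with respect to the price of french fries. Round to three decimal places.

-0.079

At P_x = 28.2 and P_y = 15: Q_x = 2609.92.
∂Q_x/∂P_y = -0.92P_y = -0.92(15) = -13.8000.
ε = (∂Q_x/∂P_y)(P_y/Q_x) = -13.8000 × (15/2609.92) ≈ -0.079.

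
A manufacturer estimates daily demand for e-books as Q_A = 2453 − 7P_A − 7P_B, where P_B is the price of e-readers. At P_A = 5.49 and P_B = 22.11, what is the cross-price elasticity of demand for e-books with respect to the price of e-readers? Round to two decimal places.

-0.07

At P_A = 5.49 and P_B = 22.11: Q_A = 2259.8.
∂Q_A/∂P_B = -7.
ε = (∂Q_A/∂P_B)(P_B/Q_A) = -7 × (22.11/2259.8) ≈ -0.07.
Since ε < 0, e-books and e-readers are complements.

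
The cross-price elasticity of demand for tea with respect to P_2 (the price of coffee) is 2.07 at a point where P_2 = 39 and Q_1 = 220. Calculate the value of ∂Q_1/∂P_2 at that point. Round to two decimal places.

ε = (∂Q_1/∂P_2)·(P_2/Q_1) ⇒ ∂Q_1/∂P_2 = ε·Q_1/P_2 = 2.07 × 220/39 ≈ 11.68.

11.68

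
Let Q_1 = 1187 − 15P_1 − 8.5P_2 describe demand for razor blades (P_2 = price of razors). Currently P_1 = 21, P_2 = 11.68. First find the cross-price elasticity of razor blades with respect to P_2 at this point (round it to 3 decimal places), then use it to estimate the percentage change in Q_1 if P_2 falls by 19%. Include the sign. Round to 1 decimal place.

At P_1 = 21, P_2 = 11.68: Q_1 = 772.72.
∂Q_1/∂P_2 = -8.5.
ε = (∂Q_1/∂P_2)(P_2/Q_1) = -8.5000 × 11.68/772.72 ≈ -0.128.
%ΔQ_1 ≈ ε × %ΔP_2 = -0.128 × (-19%) = 2.4%.

2.4%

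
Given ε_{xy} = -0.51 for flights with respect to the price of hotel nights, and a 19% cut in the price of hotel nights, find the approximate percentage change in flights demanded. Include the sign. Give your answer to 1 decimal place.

%ΔQ ≈ ε × %ΔP of hotel nights = -0.51 × (-19%) = 9.7%.
Demand for flights rises by about 9.7%.

9.7%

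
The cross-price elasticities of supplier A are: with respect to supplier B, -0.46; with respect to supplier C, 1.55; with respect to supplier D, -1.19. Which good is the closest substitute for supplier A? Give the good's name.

supplier C

Substitutes have ε > 0. Among the positive values, 1.55 (supplier C) is largest.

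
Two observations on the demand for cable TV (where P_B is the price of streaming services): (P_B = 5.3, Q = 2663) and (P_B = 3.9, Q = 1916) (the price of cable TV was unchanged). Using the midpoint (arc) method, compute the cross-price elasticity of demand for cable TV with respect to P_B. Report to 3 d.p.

ΔQ_A = 1916 − 2663 = -747; ΔP_B = 3.9 − 5.3 = -1.4.
Midpoints: Q̄_A = 2289.5, P̄_B = 4.60.
ε = (ΔQ_A/Q̄_A)/(ΔP_B/P̄_B) = (-747/2289.5)/(-1.4/4.60) ≈ 1.072.
ε > 0: cable TV and streaming services are substitutes.

1.072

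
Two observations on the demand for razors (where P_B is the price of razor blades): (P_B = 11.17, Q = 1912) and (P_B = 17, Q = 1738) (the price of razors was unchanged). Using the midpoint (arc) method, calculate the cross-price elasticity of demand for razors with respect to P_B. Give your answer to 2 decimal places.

ΔQ_A = 1738 − 1912 = -174; ΔP_B = 17 − 11.17 = 5.83.
Midpoints: Q̄_A = 1825.0, P̄_B = 14.09.
ε = (ΔQ_A/Q̄_A)/(ΔP_B/P̄_B) = (-174/1825.0)/(5.83/14.09) ≈ -0.23.
ε < 0: razors and razor blades are complements.

-0.23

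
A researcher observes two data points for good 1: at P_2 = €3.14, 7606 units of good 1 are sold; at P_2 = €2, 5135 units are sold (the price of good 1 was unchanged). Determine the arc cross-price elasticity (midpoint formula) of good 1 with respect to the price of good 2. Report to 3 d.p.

ΔQ_1 = 5135 − 7606 = -2471; ΔP_2 = 2 − 3.14 = -1.14.
Midpoints: Q̄_1 = 6370.5, P̄_2 = 2.57.
ε = (ΔQ_1/Q̄_1)/(ΔP_2/P̄_2) = (-2471/6370.5)/(-1.14/2.57) ≈ 0.874.

0.874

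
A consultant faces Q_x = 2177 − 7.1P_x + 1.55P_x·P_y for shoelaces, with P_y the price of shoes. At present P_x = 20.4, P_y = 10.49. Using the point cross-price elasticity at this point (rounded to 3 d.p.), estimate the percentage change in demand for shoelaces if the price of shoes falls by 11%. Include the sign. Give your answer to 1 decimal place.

-1.5%

At P_x = 20.4, P_y = 10.49: Q_x = 2363.854.
∂Q_x/∂P_y = 1.55P_x = 31.6200.
ε = (∂Q_x/∂P_y)(P_y/Q_x) = 31.6200 × 10.49/2363.854 ≈ 0.140.
%ΔQ_x ≈ ε × %ΔP_y = 0.140 × (-11%) = -1.5%.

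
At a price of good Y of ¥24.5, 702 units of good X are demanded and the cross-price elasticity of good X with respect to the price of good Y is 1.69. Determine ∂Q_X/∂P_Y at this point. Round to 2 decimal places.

ε = (∂Q_X/∂P_Y)·(P_Y/Q_X) ⇒ ∂Q_X/∂P_Y = ε·Q_X/P_Y = 1.69 × 702/24.5 ≈ 48.42.

48.42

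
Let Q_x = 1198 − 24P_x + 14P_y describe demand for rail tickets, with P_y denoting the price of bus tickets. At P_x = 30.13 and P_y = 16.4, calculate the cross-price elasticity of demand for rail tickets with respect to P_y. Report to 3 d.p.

0.326

At P_x = 30.13 and P_y = 16.4: Q_x = 704.48.
∂Q_x/∂P_y = 14.
ε = (∂Q_x/∂P_y)(P_y/Q_x) = 14 × (16.4/704.48) ≈ 0.326.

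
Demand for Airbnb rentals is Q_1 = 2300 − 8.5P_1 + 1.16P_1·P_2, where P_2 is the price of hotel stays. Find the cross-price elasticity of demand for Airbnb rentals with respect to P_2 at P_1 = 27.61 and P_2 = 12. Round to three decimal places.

At P_1 = 27.61 and P_2 = 12: Q_1 = 2449.646.
∂Q_1/∂P_2 = 1.16P_1 = 1.16(27.61) = 32.0276.
ε = (∂Q_1/∂P_2)(P_2/Q_1) = 32.0276 × (12/2449.646) ≈ 0.157.
ε > 0: substitutes.

0.157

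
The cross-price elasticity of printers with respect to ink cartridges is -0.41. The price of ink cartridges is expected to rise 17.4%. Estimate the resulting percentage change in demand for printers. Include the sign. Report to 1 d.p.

%ΔQ ≈ ε × %ΔP of ink cartridges = -0.41 × (17.4%) = -7.1%.
Demand for printers falls by about 7.1%.

-7.1%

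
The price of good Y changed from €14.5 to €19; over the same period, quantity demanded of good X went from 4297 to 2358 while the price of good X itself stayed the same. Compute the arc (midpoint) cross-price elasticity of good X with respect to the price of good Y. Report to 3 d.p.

-2.169

ΔQ_X = 2358 − 4297 = -1939; ΔP_Y = 19 − 14.5 = 4.5.
Midpoints: Q̄_X = 3327.5, P̄_Y = 16.75.
ε = (ΔQ_X/Q̄_X)/(ΔP_Y/P̄_Y) = (-1939/3327.5)/(4.5/16.75) ≈ -2.169.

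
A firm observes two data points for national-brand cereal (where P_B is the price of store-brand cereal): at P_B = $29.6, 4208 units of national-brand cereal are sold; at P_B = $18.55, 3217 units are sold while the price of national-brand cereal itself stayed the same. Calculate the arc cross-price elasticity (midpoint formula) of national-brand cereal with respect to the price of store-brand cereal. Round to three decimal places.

ΔQ_A = 3217 − 4208 = -991; ΔP_B = 18.55 − 29.6 = -11.05.
Midpoints: Q̄_A = 3712.5, P̄_B = 24.08.
ε = (ΔQ_A/Q̄_A)/(ΔP_B/P̄_B) = (-991/3712.5)/(-11.05/24.08) ≈ 0.582.
ε > 0: national-brand cereal and store-brand cereal are substitutes.

0.582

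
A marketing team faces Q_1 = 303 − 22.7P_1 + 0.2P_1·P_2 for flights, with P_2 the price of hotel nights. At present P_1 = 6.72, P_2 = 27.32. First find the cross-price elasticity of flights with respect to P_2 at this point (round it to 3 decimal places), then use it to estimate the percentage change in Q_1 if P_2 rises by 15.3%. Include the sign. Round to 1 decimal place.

3.0%

At P_1 = 6.72, P_2 = 27.32: Q_1 = 187.174.
∂Q_1/∂P_2 = 0.2P_1 = 1.3440.
ε = (∂Q_1/∂P_2)(P_2/Q_1) = 1.3440 × 27.32/187.174 ≈ 0.196.
%ΔQ_1 ≈ ε × %ΔP_2 = 0.196 × (15.3%) = 3.0%.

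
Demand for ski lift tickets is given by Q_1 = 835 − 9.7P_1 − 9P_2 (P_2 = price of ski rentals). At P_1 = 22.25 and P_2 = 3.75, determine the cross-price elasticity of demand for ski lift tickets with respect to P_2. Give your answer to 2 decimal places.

At P_1 = 22.25 and P_2 = 3.75: Q_1 = 585.425.
∂Q_1/∂P_2 = -9.
ε = (∂Q_1/∂P_2)(P_2/Q_1) = -9 × (3.75/585.425) ≈ -0.06.

-0.06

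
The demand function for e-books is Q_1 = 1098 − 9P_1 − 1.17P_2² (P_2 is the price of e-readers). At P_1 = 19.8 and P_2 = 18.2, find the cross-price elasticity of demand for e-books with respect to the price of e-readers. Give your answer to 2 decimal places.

-1.46

At P_1 = 19.8 and P_2 = 18.2: Q_1 = 532.249.
∂Q_1/∂P_2 = -2.34P_2 = -2.34(18.2) = -42.5880.
ε = (∂Q_1/∂P_2)(P_2/Q_1) = -42.5880 × (18.2/532.249) ≈ -1.46.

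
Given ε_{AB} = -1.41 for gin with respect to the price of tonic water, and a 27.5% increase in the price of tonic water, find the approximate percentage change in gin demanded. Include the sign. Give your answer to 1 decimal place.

%ΔQ ≈ ε × %ΔP of tonic water = -1.41 × (27.5%) = -38.8%.
Demand for gin falls by about 38.8%.

-38.8%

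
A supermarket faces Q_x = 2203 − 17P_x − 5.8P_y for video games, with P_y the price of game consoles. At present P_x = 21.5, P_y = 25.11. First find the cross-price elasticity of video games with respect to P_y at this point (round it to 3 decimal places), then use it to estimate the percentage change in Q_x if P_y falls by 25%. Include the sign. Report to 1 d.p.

2.2%

At P_x = 21.5, P_y = 25.11: Q_x = 1691.862.
∂Q_x/∂P_y = -5.8.
ε = (∂Q_x/∂P_y)(P_y/Q_x) = -5.8000 × 25.11/1691.862 ≈ -0.086.
%ΔQ_x ≈ ε × %ΔP_y = -0.086 × (-25%) = 2.2%.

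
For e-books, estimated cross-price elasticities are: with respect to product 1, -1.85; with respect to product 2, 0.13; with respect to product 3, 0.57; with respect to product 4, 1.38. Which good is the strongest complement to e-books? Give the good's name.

Complements have ε < 0. The most negative value is -1.85 (product 1).

product 1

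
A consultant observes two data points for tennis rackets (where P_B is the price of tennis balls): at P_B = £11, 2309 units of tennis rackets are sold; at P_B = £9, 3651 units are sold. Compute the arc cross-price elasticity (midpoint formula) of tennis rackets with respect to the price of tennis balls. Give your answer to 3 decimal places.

-2.252

ΔQ_A = 3651 − 2309 = 1342; ΔP_B = 9 − 11 = -2.
Midpoints: Q̄_A = 2980.0, P̄_B = 10.00.
ε = (ΔQ_A/Q̄_A)/(ΔP_B/P̄_B) = (1342/2980.0)/(-2/10.00) ≈ -2.252.
ε < 0: tennis rackets and tennis balls are complements.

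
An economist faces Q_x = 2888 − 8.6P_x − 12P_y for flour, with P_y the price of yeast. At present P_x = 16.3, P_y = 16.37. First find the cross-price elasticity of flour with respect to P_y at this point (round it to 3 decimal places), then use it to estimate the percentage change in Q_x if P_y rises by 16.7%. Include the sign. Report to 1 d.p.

-1.3%

At P_x = 16.3, P_y = 16.37: Q_x = 2551.38.
∂Q_x/∂P_y = -12.
ε = (∂Q_x/∂P_y)(P_y/Q_x) = -12.0000 × 16.37/2551.38 ≈ -0.077.
%ΔQ_x ≈ ε × %ΔP_y = -0.077 × (16.7%) = -1.3%.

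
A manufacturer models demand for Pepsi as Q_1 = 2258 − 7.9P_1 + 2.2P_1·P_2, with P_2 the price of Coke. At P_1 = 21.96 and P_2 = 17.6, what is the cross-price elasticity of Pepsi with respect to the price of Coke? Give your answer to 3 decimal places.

0.290

At P_1 = 21.96 and P_2 = 17.6: Q_1 = 2934.807.
∂Q_1/∂P_2 = 2.2P_1 = 2.2(21.96) = 48.3120.
ε = (∂Q_1/∂P_2)(P_2/Q_1) = 48.3120 × (17.6/2934.807) ≈ 0.290.
ε > 0: substitutes.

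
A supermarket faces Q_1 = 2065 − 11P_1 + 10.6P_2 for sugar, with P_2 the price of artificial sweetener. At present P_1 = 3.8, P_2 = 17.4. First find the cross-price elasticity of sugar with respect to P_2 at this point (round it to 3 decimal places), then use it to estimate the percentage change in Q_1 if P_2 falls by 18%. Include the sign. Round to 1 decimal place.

-1.5%

At P_1 = 3.8, P_2 = 17.4: Q_1 = 2207.64.
∂Q_1/∂P_2 = 10.6.
ε = (∂Q_1/∂P_2)(P_2/Q_1) = 10.6000 × 17.4/2207.64 ≈ 0.084.
%ΔQ_1 ≈ ε × %ΔP_2 = 0.084 × (-18%) = -1.5%.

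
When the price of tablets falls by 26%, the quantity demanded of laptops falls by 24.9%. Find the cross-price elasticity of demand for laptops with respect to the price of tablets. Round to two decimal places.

ε = (%ΔQ of laptops) / (%ΔP of tablets) = (-24.9%) / (-26%) ≈ 0.96.

0.96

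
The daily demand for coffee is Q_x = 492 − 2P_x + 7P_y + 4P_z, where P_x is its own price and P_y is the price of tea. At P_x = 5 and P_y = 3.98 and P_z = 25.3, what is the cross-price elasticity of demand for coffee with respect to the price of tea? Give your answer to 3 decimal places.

At P_x = 5 and P_y = 3.98 and P_z = 25.3: Q_x = 611.06.
∂Q_x/∂P_y = 7.
ε = (∂Q_x/∂P_y)(P_y/Q_x) = 7 × (3.98/611.06) ≈ 0.046.
Since ε > 0, coffee and tea are substitutes.

0.046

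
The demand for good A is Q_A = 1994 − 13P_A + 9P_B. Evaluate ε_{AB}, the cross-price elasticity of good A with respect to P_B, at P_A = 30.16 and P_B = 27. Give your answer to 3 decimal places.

At P_A = 30.16 and P_B = 27: Q_A = 1844.92.
∂Q_A/∂P_B = 9.
ε = (∂Q_A/∂P_B)(P_B/Q_A) = 9 × (27/1844.92) ≈ 0.132.
Since ε > 0, good A and good B are substitutes.

0.132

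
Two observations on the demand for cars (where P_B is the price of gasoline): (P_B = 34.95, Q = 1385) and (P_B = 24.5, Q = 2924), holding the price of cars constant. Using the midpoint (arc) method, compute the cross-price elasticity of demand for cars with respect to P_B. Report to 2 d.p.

-2.03

ΔQ_A = 2924 − 1385 = 1539; ΔP_B = 24.5 − 34.95 = -10.45.
Midpoints: Q̄_A = 2154.5, P̄_B = 29.73.
ε = (ΔQ_A/Q̄_A)/(ΔP_B/P̄_B) = (1539/2154.5)/(-10.45/29.73) ≈ -2.03.
ε < 0: cars and gasoline are complements.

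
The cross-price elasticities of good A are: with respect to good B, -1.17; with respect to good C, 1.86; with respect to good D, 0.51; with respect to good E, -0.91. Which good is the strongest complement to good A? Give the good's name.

good B

Complements have ε < 0. The most negative value is -1.17 (good B).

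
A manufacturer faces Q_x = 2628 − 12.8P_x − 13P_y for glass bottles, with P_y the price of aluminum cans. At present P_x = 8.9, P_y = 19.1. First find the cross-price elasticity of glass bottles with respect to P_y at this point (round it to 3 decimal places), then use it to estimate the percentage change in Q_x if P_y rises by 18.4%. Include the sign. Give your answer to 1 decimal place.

At P_x = 8.9, P_y = 19.1: Q_x = 2265.78.
∂Q_x/∂P_y = -13.
ε = (∂Q_x/∂P_y)(P_y/Q_x) = -13.0000 × 19.1/2265.78 ≈ -0.110.
%ΔQ_x ≈ ε × %ΔP_y = -0.110 × (18.4%) = -2.0%.

-2.0%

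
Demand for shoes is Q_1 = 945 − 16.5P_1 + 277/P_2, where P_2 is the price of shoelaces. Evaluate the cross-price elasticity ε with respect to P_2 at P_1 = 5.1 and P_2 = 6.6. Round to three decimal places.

-0.046

At P_1 = 5.1 and P_2 = 6.6: Q_1 = 902.820.
∂Q_1/∂P_2 = −277/P_2² = -6.3590.
ε = (∂Q_1/∂P_2)(P_2/Q_1) = -6.3590 × (6.6/902.820) ≈ -0.046.
ε < 0: complements.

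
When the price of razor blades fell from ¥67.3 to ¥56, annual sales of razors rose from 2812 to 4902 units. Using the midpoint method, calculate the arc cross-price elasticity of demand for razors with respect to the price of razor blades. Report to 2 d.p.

ΔQ_A = 4902 − 2812 = 2090; ΔP_B = 56 − 67.3 = -11.3.
Midpoints: Q̄_A = 3857.0, P̄_B = 61.65.
ε = (ΔQ_A/Q̄_A)/(ΔP_B/P̄_B) = (2090/3857.0)/(-11.3/61.65) ≈ -2.96.

-2.96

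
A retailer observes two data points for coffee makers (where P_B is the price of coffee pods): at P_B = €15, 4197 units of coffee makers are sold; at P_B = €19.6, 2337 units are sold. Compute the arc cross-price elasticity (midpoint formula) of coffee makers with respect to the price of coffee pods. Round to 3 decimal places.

ΔQ_A = 2337 − 4197 = -1860; ΔP_B = 19.6 − 15 = 4.6.
Midpoints: Q̄_A = 3267.0, P̄_B = 17.30.
ε = (ΔQ_A/Q̄_A)/(ΔP_B/P̄_B) = (-1860/3267.0)/(4.6/17.30) ≈ -2.141.

-2.141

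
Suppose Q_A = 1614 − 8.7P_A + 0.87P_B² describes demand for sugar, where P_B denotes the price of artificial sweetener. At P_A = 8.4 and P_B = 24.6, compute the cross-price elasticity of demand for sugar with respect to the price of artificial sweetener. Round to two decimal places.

At P_A = 8.4 and P_B = 24.6: Q_A = 2067.409.
∂Q_A/∂P_B = 1.74P_B = 1.74(24.6) = 42.8040.
ε = (∂Q_A/∂P_B)(P_B/Q_A) = 42.8040 × (24.6/2067.409) ≈ 0.51.
ε > 0: substitutes.

0.51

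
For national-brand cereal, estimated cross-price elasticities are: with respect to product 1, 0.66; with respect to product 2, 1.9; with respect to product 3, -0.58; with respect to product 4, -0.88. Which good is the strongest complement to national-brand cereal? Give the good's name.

product 4

Complements have ε < 0. The most negative value is -0.88 (product 4).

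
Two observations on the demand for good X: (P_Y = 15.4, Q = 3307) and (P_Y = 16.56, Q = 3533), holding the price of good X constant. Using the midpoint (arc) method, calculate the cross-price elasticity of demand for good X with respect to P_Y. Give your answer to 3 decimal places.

0.910

ΔQ_X = 3533 − 3307 = 226; ΔP_Y = 16.56 − 15.4 = 1.16.
Midpoints: Q̄_X = 3420.0, P̄_Y = 15.98.
ε = (ΔQ_X/Q̄_X)/(ΔP_Y/P̄_Y) = (226/3420.0)/(1.16/15.98) ≈ 0.910.
ε > 0: good X and good Y are substitutes.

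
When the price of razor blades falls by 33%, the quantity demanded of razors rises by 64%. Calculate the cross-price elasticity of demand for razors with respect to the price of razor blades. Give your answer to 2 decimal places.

-1.94

ε = (%ΔQ of razors) / (%ΔP of razor blades) = (64%) / (-33%) ≈ -1.94.
Negative cross-price elasticity: complements.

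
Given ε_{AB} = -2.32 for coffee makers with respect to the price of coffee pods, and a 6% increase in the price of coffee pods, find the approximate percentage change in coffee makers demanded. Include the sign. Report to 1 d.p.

-13.9%

%ΔQ ≈ ε × %ΔP of coffee pods = -2.32 × (6%) = -13.9%.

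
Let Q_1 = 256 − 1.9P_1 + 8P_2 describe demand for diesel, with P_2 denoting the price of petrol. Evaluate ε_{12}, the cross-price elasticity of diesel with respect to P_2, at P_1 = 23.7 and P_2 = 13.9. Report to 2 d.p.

At P_1 = 23.7 and P_2 = 13.9: Q_1 = 322.17.
∂Q_1/∂P_2 = 8.
ε = (∂Q_1/∂P_2)(P_2/Q_1) = 8 × (13.9/322.17) ≈ 0.35.

0.35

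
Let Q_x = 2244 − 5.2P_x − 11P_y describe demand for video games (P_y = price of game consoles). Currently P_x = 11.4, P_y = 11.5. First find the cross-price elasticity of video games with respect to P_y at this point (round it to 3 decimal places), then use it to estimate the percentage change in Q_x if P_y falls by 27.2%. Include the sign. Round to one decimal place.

1.7%

At P_x = 11.4, P_y = 11.5: Q_x = 2058.22.
∂Q_x/∂P_y = -11.
ε = (∂Q_x/∂P_y)(P_y/Q_x) = -11.0000 × 11.5/2058.22 ≈ -0.061.
%ΔQ_x ≈ ε × %ΔP_y = -0.061 × (-27.2%) = 1.7%.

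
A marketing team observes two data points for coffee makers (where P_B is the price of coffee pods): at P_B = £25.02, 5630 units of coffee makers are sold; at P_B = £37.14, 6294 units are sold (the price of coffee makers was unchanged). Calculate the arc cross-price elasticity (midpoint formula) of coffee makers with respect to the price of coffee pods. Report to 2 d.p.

0.29

ΔQ_A = 6294 − 5630 = 664; ΔP_B = 37.14 − 25.02 = 12.12.
Midpoints: Q̄_A = 5962.0, P̄_B = 31.08.
ε = (ΔQ_A/Q̄_A)/(ΔP_B/P̄_B) = (664/5962.0)/(12.12/31.08) ≈ 0.29.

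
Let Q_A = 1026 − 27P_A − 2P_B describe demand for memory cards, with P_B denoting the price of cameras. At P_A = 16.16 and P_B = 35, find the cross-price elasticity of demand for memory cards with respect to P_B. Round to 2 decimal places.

At P_A = 16.16 and P_B = 35: Q_A = 519.68.
∂Q_A/∂P_B = -2.
ε = (∂Q_A/∂P_B)(P_B/Q_A) = -2 × (35/519.68) ≈ -0.13.

-0.13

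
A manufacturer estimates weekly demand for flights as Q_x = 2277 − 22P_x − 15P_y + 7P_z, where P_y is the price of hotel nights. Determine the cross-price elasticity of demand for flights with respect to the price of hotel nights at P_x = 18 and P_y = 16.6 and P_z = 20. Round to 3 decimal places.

At P_x = 18 and P_y = 16.6 and P_z = 20: Q_x = 1772.
∂Q_x/∂P_y = -15.
ε = (∂Q_x/∂P_y)(P_y/Q_x) = -15 × (16.6/1772) ≈ -0.141.
Since ε < 0, flights and hotel nights are complements.

-0.141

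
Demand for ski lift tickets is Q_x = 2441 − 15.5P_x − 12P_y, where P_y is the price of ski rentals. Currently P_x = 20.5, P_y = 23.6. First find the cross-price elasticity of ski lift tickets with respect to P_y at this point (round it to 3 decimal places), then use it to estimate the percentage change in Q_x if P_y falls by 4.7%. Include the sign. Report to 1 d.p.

At P_x = 20.5, P_y = 23.6: Q_x = 1840.05.
∂Q_x/∂P_y = -12.
ε = (∂Q_x/∂P_y)(P_y/Q_x) = -12.0000 × 23.6/1840.05 ≈ -0.154.
%ΔQ_x ≈ ε × %ΔP_y = -0.154 × (-4.7%) = 0.7%.

0.7%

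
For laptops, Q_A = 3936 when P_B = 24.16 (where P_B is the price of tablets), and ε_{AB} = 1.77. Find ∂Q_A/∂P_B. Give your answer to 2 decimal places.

ε = (∂Q_A/∂P_B)·(P_B/Q_A) ⇒ ∂Q_A/∂P_B = ε·Q_A/P_B = 1.77 × 3936/24.16 ≈ 288.36.

288.36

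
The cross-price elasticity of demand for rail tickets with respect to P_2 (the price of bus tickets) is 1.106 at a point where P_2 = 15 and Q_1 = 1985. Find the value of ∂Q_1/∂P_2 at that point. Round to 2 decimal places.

146.36

ε = (∂Q_1/∂P_2)·(P_2/Q_1) ⇒ ∂Q_1/∂P_2 = ε·Q_1/P_2 = 1.106 × 1985/15 ≈ 146.36.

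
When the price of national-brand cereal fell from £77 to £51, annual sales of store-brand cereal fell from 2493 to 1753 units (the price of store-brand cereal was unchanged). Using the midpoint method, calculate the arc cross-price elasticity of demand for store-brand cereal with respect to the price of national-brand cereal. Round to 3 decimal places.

ΔQ_A = 1753 − 2493 = -740; ΔP_B = 51 − 77 = -26.
Midpoints: Q̄_A = 2123.0, P̄_B = 64.00.
ε = (ΔQ_A/Q̄_A)/(ΔP_B/P̄_B) = (-740/2123.0)/(-26/64.00) ≈ 0.858.
ε > 0: store-brand cereal and national-brand cereal are substitutes.

0.858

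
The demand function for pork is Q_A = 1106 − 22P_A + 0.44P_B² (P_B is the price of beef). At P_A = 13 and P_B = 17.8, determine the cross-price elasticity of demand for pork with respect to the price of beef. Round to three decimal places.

At P_A = 13 and P_B = 17.8: Q_A = 959.410.
∂Q_A/∂P_B = 0.88P_B = 0.88(17.8) = 15.6640.
ε = (∂Q_A/∂P_B)(P_B/Q_A) = 15.6640 × (17.8/959.410) ≈ 0.291.

0.291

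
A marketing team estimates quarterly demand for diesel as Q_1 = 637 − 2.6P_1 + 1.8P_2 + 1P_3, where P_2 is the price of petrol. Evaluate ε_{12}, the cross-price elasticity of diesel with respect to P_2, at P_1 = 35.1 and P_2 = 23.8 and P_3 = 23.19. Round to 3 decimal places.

At P_1 = 35.1 and P_2 = 23.8 and P_3 = 23.19: Q_1 = 611.77.
∂Q_1/∂P_2 = 1.8.
ε = (∂Q_1/∂P_2)(P_2/Q_1) = 1.8 × (23.8/611.77) ≈ 0.070.

0.070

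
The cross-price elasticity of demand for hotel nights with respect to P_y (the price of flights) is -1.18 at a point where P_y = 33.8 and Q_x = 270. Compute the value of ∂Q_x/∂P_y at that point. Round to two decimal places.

-9.43

ε = (∂Q_x/∂P_y)·(P_y/Q_x) ⇒ ∂Q_x/∂P_y = ε·Q_x/P_y = -1.18 × 270/33.8 ≈ -9.43.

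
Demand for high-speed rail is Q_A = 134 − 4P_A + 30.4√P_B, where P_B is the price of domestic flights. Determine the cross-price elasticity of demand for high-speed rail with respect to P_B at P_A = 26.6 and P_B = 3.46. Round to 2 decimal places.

0.34

At P_A = 26.6 and P_B = 3.46: Q_A = 84.147.
∂Q_A/∂P_B = 30.4/(2√P_B) = 30.4/(2√3.46) = 8.1716.
ε = (∂Q_A/∂P_B)(P_B/Q_A) = 8.1716 × (3.46/84.147) ≈ 0.34.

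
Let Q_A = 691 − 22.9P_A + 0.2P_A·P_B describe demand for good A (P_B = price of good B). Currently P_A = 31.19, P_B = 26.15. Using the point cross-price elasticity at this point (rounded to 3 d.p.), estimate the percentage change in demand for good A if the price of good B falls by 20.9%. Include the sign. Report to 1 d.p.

At P_A = 31.19, P_B = 26.15: Q_A = 139.873.
∂Q_A/∂P_B = 0.2P_A = 6.2380.
ε = (∂Q_A/∂P_B)(P_B/Q_A) = 6.2380 × 26.15/139.873 ≈ 1.166.
%ΔQ_A ≈ ε × %ΔP_B = 1.166 × (-20.9%) = -24.4%.

-24.4%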